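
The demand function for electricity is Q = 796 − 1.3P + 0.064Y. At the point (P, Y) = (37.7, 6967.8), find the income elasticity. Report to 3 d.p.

At P = 37.7, Y = 6967.8: Q = 1192.929.
Holding P constant, ∂Q/∂Y = 0.064.
η_Y = (∂Q/∂Y)·(Y/Q) = 0.064 × (6967.8/1192.929) = 0.374.

0.374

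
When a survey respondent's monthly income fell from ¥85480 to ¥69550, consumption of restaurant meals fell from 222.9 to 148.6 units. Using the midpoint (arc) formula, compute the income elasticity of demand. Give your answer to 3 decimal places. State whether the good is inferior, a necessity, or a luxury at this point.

ΔQ = 148.6 − 222.9 = -74.3; midpoint Q̄ = (222.9 + 148.6)/2 = 185.75.
ΔI = 69550 − 85480 = -15930; midpoint Ī = (85480 + 69550)/2 = 77515.
η = (ΔQ/Q̄) ÷ (ΔI/Ī) = (-74.3/185.75) ÷ (-15930/77515) = 1.946.
η > 1 ⇒ luxury.

1.946 (luxury)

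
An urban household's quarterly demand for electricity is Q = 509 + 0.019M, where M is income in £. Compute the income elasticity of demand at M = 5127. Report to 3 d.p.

0.161

At M = 5127: Q = 606.413.
dQ/dM = 0.019.
η = (dQ/dM)·(M/Q) = 0.019 × (5127/606.413) = 0.161.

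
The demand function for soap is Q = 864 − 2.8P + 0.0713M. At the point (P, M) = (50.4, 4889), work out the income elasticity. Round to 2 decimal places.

0.33

At P = 50.4, M = 4889: Q = 1071.466.
Holding P constant, ∂Q/∂M = 0.0713.
η_M = (∂Q/∂M)·(M/Q) = 0.0713 × (4889/1071.466) = 0.33.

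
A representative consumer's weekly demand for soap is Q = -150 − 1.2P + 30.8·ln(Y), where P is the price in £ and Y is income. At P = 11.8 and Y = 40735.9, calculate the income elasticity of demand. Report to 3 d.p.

At P = 11.8, Y = 40735.9: Q = 162.778.
Holding P constant, ∂Q/∂Y = 30.8/Y = 0.00075609.
η_Y = (∂Q/∂Y)·(Y/Q) = 0.00075609 × (40735.9/162.778) = 0.189.

0.189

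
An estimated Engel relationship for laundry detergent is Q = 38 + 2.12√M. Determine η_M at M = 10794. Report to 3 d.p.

0.426

At M = 10794: Q = 258.256.
dQ/dM = 2.12/(2√M) = 0.0102027 at this income.
η = (dQ/dM)·(M/Q) = 0.0102027 × (10794/258.256) = 0.426.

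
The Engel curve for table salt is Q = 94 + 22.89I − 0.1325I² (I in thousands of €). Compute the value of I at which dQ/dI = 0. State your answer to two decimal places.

86.38

dQ/dI = 22.89 − 0.265I.
The good is inferior where dQ/dI < 0. Setting dQ/dI = 0 gives I = 22.89 / 0.265 = 86.38.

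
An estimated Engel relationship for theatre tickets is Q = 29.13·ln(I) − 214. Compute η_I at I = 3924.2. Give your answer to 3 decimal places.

At I = 3924.2: Q = 27.048.
dQ/dI = 29.13/I = 0.00742317 at this income.
η = (dQ/dI)·(I/Q) = 0.00742317 × (3924.2/27.048) = 1.077.

1.077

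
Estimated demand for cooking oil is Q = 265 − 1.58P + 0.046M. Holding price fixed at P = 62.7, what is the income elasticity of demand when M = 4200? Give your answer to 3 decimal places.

At P = 62.7, M = 4200: Q = 359.134.
Holding P constant, ∂Q/∂M = 0.046.
η_M = (∂Q/∂M)·(M/Q) = 0.046 × (4200/359.134) = 0.538.

0.538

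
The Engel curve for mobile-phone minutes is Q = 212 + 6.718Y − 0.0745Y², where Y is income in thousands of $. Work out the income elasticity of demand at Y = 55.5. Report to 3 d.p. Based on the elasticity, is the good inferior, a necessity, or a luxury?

-0.242 (inferior good)

At Y = 55.5: Q = 355.3704.
dQ/dY = 6.718 − 0.149Y = -1.55150.
η = (dQ/dY)·(Y/Q) = -1.55150 × (55.5/355.3704) = -0.242.
η < 0 ⇒ inferior good.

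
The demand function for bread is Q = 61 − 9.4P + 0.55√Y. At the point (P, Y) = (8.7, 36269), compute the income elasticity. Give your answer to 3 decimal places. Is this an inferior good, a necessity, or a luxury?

0.624 (necessity)

At P = 8.7, Y = 36269: Q = 83.964.
Holding P constant, ∂Q/∂Y = 0.55/(2√Y) = 0.00144399.
η_Y = (∂Q/∂Y)·(Y/Q) = 0.00144399 × (36269/83.964) = 0.624.
Since 0 < η < 1, this is a necessity.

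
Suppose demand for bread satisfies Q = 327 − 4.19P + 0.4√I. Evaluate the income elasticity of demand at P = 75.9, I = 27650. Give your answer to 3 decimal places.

At P = 75.9, I = 27650: Q = 75.492.
Holding P constant, ∂Q/∂I = 0.4/(2√I) = 0.00120277.
η_I = (∂Q/∂I)·(I/Q) = 0.00120277 × (27650/75.492) = 0.441.

0.441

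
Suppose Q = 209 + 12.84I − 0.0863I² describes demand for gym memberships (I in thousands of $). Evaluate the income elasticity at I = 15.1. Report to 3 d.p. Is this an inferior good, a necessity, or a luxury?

0.403 (necessity)

At I = 15.1: Q = 383.2067.
dQ/dI = 12.84 − 0.1726I = 10.23374.
η = (dQ/dI)·(I/Q) = 10.23374 × (15.1/383.2067) = 0.403.
0 < η < 1 ⇒ necessity.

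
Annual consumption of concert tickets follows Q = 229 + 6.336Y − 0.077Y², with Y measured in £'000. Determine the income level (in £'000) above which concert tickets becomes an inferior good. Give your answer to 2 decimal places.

41.14

dQ/dY = 6.336 − 0.154Y.
The good is inferior where dQ/dY < 0. Setting dQ/dY = 0 gives Y = 6.336 / 0.154 = 41.14.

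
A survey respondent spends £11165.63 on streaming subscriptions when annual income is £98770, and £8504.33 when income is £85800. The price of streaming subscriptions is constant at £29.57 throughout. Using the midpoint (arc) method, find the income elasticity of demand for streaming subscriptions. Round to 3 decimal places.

With a constant price, Q₁ = 11165.63/29.57 = 377.600 and Q₂ = 8504.33/29.57 = 287.600 (equivalently, work directly with expenditure since P cancels).
Midpoint %ΔQ = (8504.33 − 11165.63)/9834.98 = -0.27060; midpoint %ΔI = (85800 − 98770)/92285 = -0.14054.
η = -0.27060 / -0.14054 = 1.925.

1.925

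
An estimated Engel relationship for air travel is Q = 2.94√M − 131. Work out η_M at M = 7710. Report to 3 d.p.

At M = 7710: Q = 127.151.
dQ/dM = 2.94/(2√M) = 0.0167413 at this income.
η = (dQ/dM)·(M/Q) = 0.0167413 × (7710/127.151) = 1.015.

1.015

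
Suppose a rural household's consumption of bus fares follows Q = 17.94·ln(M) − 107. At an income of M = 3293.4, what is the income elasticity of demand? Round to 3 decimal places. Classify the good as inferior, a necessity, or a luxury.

At M = 3293.4: Q = 38.308.
dQ/dM = 17.94/M = 0.00544726 at this income.
η = (dQ/dM)·(M/Q) = 0.00544726 × (3293.4/38.308) = 0.468.
Since 0 < η < 1, the good is a necessity.

0.468 (necessity)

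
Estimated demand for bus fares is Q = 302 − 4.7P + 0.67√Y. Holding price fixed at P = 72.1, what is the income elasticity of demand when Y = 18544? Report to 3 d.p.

0.839

At P = 72.1, Y = 18544: Q = 54.368.
Holding P constant, ∂Q/∂Y = 0.67/(2√Y) = 0.00246005.
η_Y = (∂Q/∂Y)·(Y/Q) = 0.00246005 × (18544/54.368) = 0.839.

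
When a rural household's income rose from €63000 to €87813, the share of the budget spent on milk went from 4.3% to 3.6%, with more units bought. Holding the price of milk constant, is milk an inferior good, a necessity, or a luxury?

necessity

Quantity rises but the budget share falls as income rises, so 0 < η < 1.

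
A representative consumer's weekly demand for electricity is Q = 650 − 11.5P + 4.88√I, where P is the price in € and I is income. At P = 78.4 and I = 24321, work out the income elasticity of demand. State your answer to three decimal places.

At P = 78.4, I = 24321: Q = 509.445.
Holding P constant, ∂Q/∂I = 4.88/(2√I) = 0.0156458.
η_I = (∂Q/∂I)·(I/Q) = 0.0156458 × (24321/509.445) = 0.747.

0.747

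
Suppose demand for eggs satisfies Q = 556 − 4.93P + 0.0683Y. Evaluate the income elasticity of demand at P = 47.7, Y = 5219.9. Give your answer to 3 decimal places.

At P = 47.7, Y = 5219.9: Q = 677.358.
Holding P constant, ∂Q/∂Y = 0.0683.
η_Y = (∂Q/∂Y)·(Y/Q) = 0.0683 × (5219.9/677.358) = 0.526.

0.526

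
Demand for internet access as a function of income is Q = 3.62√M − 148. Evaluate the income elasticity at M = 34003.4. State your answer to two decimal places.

At M = 34003.4: Q = 519.528.
dQ/dM = 3.62/(2√M) = 0.00981561 at this income.
η = (dQ/dM)·(M/Q) = 0.00981561 × (34003.4/519.528) = 0.64.

0.64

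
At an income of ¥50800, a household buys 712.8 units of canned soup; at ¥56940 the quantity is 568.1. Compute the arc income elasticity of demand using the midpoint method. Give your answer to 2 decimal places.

ΔQ = 568.1 − 712.8 = -144.7; midpoint Q̄ = (712.8 + 568.1)/2 = 640.45.
ΔI = 56940 − 50800 = 6140; midpoint Ī = (50800 + 56940)/2 = 53870.
η = (ΔQ/Q̄) ÷ (ΔI/Ī) = (-144.7/640.45) ÷ (6140/53870) = -1.98.

-1.98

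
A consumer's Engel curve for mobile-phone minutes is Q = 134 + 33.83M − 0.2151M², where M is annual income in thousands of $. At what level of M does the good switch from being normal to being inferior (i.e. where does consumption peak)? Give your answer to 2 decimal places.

78.64

dQ/dM = 33.83 − 0.4302M.
The good is inferior where dQ/dM < 0. Setting dQ/dM = 0 gives M = 33.83 / 0.4302 = 78.64.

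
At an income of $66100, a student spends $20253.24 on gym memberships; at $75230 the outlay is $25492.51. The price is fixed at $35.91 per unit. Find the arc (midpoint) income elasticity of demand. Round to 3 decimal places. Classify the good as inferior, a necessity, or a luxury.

1.773 (luxury)

With a constant price, Q₁ = 20253.24/35.91 = 564.000 and Q₂ = 25492.51/35.91 = 709.900 (equivalently, work directly with expenditure since P cancels).
Midpoint %ΔQ = (25492.51 − 20253.24)/22872.88 = 0.22906; midpoint %ΔI = (75230 − 66100)/70665 = 0.12920.
η = 0.22906 / 0.12920 = 1.773.
η > 1 ⇒ luxury.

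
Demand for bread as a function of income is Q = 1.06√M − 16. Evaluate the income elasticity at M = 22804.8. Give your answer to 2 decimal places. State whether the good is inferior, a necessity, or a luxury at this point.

At M = 22804.8: Q = 144.073.
dQ/dM = 1.06/(2√M) = 0.00350964 at this income.
η = (dQ/dM)·(M/Q) = 0.00350964 × (22804.8/144.073) = 0.56.
Since 0 < η < 1, the good is a necessity.

0.56 (necessity)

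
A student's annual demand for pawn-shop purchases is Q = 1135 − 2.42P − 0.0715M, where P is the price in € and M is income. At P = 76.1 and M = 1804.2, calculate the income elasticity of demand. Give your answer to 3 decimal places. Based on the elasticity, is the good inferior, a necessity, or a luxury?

At P = 76.1, M = 1804.2: Q = 821.838.
Holding P constant, ∂Q/∂M = −0.0715.
η_M = (∂Q/∂M)·(M/Q) = -0.0715 × (1804.2/821.838) = -0.157.
Since η < 0, this is an inferior good.

-0.157 (inferior good)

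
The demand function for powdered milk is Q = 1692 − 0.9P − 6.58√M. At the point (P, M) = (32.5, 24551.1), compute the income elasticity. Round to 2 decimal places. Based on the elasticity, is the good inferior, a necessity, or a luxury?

-0.82 (inferior good)

At P = 32.5, M = 24551.1: Q = 631.744.
Holding P constant, ∂Q/∂M = -6.58/(2√M) = -0.0209972.
η_M = (∂Q/∂M)·(M/Q) = -0.0209972 × (24551.1/631.744) = -0.82.
Since η < 0, this is an inferior good.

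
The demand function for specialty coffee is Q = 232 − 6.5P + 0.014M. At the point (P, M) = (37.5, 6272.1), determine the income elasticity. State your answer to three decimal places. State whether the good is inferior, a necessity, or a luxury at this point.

At P = 37.5, M = 6272.1: Q = 76.059.
Holding P constant, ∂Q/∂M = 0.014.
η_M = (∂Q/∂M)·(M/Q) = 0.014 × (6272.1/76.059) = 1.154.
Since η > 1, this is a luxury.

1.154 (luxury)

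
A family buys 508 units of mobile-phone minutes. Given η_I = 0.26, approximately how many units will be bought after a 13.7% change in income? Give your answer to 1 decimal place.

%ΔQ ≈ η × %ΔI = 0.26 × 13.7% = 3.562%.
New Q ≈ 508 × (1 + 0.03562) = 526.1.

526.1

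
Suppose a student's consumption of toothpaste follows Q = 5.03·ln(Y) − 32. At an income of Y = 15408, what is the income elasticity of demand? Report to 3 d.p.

At Y = 15408: Q = 16.502.
dQ/dY = 5.03/Y = 0.000326454 at this income.
η = (dQ/dY)·(Y/Q) = 0.000326454 × (15408/16.502) = 0.305.

0.305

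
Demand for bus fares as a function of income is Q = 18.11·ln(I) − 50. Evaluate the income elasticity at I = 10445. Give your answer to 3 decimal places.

0.154

At I = 10445: Q = 117.588.
dQ/dI = 18.11/I = 0.00173384 at this income.
η = (dQ/dI)·(I/Q) = 0.00173384 × (10445/117.588) = 0.154.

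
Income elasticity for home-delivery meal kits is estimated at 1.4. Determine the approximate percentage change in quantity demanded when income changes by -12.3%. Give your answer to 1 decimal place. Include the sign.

%ΔQ ≈ η × %ΔI = 1.4 × (-12.3%) = -17.2%.

-17.2%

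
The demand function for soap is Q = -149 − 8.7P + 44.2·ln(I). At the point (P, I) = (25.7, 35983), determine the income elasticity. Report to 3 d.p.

At P = 25.7, I = 35983: Q = 91.103.
Holding P constant, ∂Q/∂I = 44.2/I = 0.00122836.
η_I = (∂Q/∂I)·(I/Q) = 0.00122836 × (35983/91.103) = 0.485.

0.485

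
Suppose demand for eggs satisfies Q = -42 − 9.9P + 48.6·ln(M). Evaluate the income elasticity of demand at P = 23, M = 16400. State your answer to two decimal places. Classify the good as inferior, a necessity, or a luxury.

0.24 (necessity)

At P = 23, M = 16400: Q = 201.965.
Holding P constant, ∂Q/∂M = 48.6/M = 0.00296341.
η_M = (∂Q/∂M)·(M/Q) = 0.00296341 × (16400/201.965) = 0.24.
Since 0 < η < 1, this is a necessity.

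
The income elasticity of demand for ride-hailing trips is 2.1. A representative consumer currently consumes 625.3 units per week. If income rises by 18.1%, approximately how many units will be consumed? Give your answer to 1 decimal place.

863.0

%ΔQ ≈ η × %ΔI = 2.1 × 18.1% = 38.01%.
New Q ≈ 625.3 × (1 + 0.3801) = 863.0.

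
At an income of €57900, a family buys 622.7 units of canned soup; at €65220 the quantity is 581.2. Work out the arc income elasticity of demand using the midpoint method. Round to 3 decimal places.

-0.580

ΔQ = 581.2 − 622.7 = -41.5; midpoint Q̄ = (622.7 + 581.2)/2 = 601.95.
ΔI = 65220 − 57900 = 7320; midpoint Ī = (57900 + 65220)/2 = 61560.
η = (ΔQ/Q̄) ÷ (ΔI/Ī) = (-41.5/601.95) ÷ (7320/61560) = -0.580.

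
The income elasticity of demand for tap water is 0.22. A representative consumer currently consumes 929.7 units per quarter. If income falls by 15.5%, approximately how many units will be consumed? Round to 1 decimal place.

898.0

%ΔQ ≈ η × %ΔI = 0.22 × (-15.5%) = -3.41%.
New Q ≈ 929.7 × (1 − 0.0341) = 898.0.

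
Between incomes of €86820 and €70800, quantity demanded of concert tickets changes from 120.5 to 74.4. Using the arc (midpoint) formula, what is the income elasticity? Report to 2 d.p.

ΔQ = 74.4 − 120.5 = -46.1; midpoint Q̄ = (120.5 + 74.4)/2 = 97.45.
ΔI = 70800 − 86820 = -16020; midpoint Ī = (86820 + 70800)/2 = 78810.
η = (ΔQ/Q̄) ÷ (ΔI/Ī) = (-46.1/97.45) ÷ (-16020/78810) = 2.33.

2.33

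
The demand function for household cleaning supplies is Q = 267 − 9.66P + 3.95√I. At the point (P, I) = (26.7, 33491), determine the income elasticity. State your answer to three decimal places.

At P = 26.7, I = 33491: Q = 731.950.
Holding P constant, ∂Q/∂I = 3.95/(2√I) = 0.010792.
η_I = (∂Q/∂I)·(I/Q) = 0.010792 × (33491/731.950) = 0.494.

0.494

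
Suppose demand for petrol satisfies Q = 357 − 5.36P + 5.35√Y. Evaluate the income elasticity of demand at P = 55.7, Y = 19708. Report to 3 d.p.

0.464

At P = 55.7, Y = 19708: Q = 809.509.
Holding P constant, ∂Q/∂Y = 5.35/(2√Y) = 0.0190547.
η_Y = (∂Q/∂Y)·(Y/Q) = 0.0190547 × (19708/809.509) = 0.464.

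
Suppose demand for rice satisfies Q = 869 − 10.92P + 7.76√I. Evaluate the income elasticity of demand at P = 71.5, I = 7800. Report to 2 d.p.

At P = 71.5, I = 7800: Q = 773.565.
Holding P constant, ∂Q/∂I = 7.76/(2√I) = 0.0439323.
η_I = (∂Q/∂I)·(I/Q) = 0.0439323 × (7800/773.565) = 0.44.

0.44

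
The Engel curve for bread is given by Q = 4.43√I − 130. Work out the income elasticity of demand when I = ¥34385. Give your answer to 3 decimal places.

0.594

At I = 34385: Q = 691.463.
dQ/dI = 4.43/(2√I) = 0.0119451 at this income.
η = (dQ/dI)·(I/Q) = 0.0119451 × (34385/691.463) = 0.594.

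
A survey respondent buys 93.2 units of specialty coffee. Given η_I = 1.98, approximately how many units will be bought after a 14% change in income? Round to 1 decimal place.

119.0

%ΔQ ≈ η × %ΔI = 1.98 × 14% = 27.72%.
New Q ≈ 93.2 × (1 + 0.2772) = 119.0.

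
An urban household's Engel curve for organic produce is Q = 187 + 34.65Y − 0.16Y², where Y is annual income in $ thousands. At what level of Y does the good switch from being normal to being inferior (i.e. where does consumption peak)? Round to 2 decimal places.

108.28

dQ/dY = 34.65 − 0.32Y.
The good is inferior where dQ/dY < 0. Setting dQ/dY = 0 gives Y = 34.65 / 0.32 = 108.28.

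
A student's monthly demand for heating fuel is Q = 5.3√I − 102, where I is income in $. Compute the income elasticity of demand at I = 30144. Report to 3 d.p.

0.562

At I = 30144: Q = 818.187.
dQ/dI = 5.3/(2√I) = 0.0152632 at this income.
η = (dQ/dI)·(I/Q) = 0.0152632 × (30144/818.187) = 0.562.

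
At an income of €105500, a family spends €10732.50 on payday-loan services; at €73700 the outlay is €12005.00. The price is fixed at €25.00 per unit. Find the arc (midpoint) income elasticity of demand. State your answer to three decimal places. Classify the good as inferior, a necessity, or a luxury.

With a constant price, Q₁ = 10732.50/25.00 = 429.300 and Q₂ = 12005.00/25.00 = 480.200 (equivalently, work directly with expenditure since P cancels).
Midpoint %ΔQ = (12005.00 − 10732.50)/11368.75 = 0.11193; midpoint %ΔI = (73700 − 105500)/89600 = -0.35491.
η = 0.11193 / -0.35491 = -0.315.
η < 0 ⇒ inferior good.

-0.315 (inferior good)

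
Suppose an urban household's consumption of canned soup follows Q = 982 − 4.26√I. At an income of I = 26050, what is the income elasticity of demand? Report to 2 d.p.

-1.17

At I = 26050: Q = 294.435.
dQ/dI = -4.26/(2√I) = -0.013197 at this income.
η = (dQ/dI)·(I/Q) = -0.013197 × (26050/294.435) = -1.17.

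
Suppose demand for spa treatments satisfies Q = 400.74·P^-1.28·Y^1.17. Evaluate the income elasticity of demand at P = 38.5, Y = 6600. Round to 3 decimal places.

For a multiplicative demand Q = A·P^α·Y^β, the income elasticity is β everywhere.
Here β = 1.17, so η = 1.170.

1.170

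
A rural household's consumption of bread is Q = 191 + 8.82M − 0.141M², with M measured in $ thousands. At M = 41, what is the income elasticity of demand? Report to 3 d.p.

At M = 41: Q = 315.5990.
dQ/dM = 8.82 − 0.282M = -2.74200.
η = (dQ/dM)·(M/Q) = -2.74200 × (41/315.5990) = -0.356.

-0.356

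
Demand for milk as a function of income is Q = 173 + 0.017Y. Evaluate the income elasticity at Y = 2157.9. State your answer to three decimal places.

0.175

At Y = 2157.9: Q = 209.684.
dQ/dY = 0.017.
η = (dQ/dY)·(Y/Q) = 0.017 × (2157.9/209.684) = 0.175.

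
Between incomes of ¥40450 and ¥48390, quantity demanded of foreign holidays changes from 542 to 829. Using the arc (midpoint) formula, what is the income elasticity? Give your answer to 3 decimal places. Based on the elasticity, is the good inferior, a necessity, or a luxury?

2.342 (luxury)

ΔQ = 829 − 542 = 287; midpoint Q̄ = (542 + 829)/2 = 685.5.
ΔI = 48390 − 40450 = 7940; midpoint Ī = (40450 + 48390)/2 = 44420.
η = (ΔQ/Q̄) ÷ (ΔI/Ī) = (287/685.5) ÷ (7940/44420) = 2.342.
η > 1 ⇒ luxury.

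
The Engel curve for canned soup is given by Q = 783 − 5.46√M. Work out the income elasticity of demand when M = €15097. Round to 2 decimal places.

-2.99

At M = 15097: Q = 112.131.
dQ/dM = -5.46/(2√M) = -0.0222186 at this income.
η = (dQ/dM)·(M/Q) = -0.0222186 × (15097/112.131) = -2.99.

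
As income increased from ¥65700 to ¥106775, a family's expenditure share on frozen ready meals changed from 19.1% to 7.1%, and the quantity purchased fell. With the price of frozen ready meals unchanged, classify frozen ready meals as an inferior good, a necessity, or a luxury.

Quantity demanded falls as income rises, so η < 0.

inferior good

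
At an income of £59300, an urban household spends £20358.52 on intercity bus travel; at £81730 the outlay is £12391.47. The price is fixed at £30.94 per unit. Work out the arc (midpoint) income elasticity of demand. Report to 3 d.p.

With a constant price, Q₁ = 20358.52/30.94 = 658.000 and Q₂ = 12391.47/30.94 = 400.500 (equivalently, work directly with expenditure since P cancels).
Midpoint %ΔQ = (12391.47 − 20358.52)/16375.00 = -0.48654; midpoint %ΔI = (81730 − 59300)/70515 = 0.31809.
η = -0.48654 / 0.31809 = -1.530.

-1.530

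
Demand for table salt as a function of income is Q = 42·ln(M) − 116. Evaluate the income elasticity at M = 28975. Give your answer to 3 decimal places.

0.133

At M = 28975: Q = 315.516.
dQ/dM = 42/M = 0.00144953 at this income.
η = (dQ/dM)·(M/Q) = 0.00144953 × (28975/315.516) = 0.133.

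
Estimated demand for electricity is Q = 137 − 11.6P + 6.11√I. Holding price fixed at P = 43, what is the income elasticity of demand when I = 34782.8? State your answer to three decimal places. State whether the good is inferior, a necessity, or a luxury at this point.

0.733 (necessity)

At P = 43, I = 34782.8: Q = 777.724.
Holding P constant, ∂Q/∂I = 6.11/(2√I) = 0.0163806.
η_I = (∂Q/∂I)·(I/Q) = 0.0163806 × (34782.8/777.724) = 0.733.
Since 0 < η < 1, this is a necessity.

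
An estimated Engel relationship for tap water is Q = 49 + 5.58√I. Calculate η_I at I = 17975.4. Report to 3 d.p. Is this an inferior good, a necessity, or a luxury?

0.469 (necessity)

At I = 17975.4: Q = 797.124.
dQ/dI = 5.58/(2√I) = 0.0208097 at this income.
η = (dQ/dI)·(I/Q) = 0.0208097 × (17975.4/797.124) = 0.469.
Since 0 < η < 1, the good is a necessity.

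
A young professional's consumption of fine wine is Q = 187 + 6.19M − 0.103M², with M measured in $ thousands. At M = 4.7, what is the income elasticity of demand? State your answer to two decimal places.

0.11

At M = 4.7: Q = 213.8177.
dQ/dM = 6.19 − 0.206M = 5.22180.
η = (dQ/dM)·(M/Q) = 5.22180 × (4.7/213.8177) = 0.11.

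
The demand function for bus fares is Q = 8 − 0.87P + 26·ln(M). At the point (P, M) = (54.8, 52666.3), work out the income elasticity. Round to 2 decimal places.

0.11

At P = 54.8, M = 52666.3: Q = 242.989.
Holding P constant, ∂Q/∂M = 26/M = 0.000493674.
η_M = (∂Q/∂M)·(M/Q) = 0.000493674 × (52666.3/242.989) = 0.11.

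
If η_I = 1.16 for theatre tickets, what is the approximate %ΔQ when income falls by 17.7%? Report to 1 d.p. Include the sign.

-20.5%

%ΔQ ≈ η × %ΔI = 1.16 × (-17.7%) = -20.5%.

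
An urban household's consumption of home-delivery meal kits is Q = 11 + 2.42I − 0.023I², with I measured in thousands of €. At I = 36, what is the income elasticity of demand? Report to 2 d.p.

0.40

At I = 36: Q = 68.3120.
dQ/dI = 2.42 − 0.046I = 0.76400.
η = (dQ/dI)·(I/Q) = 0.76400 × (36/68.3120) = 0.40.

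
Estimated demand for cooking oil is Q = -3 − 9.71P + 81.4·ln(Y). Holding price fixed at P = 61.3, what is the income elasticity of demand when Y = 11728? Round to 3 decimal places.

At P = 61.3, Y = 11728: Q = 164.473.
Holding P constant, ∂Q/∂Y = 81.4/Y = 0.00694065.
η_Y = (∂Q/∂Y)·(Y/Q) = 0.00694065 × (11728/164.473) = 0.495.

0.495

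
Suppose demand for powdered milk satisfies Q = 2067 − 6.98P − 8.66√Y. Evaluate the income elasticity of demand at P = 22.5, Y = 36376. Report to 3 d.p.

At P = 22.5, Y = 36376: Q = 258.272.
Holding P constant, ∂Q/∂Y = -8.66/(2√Y) = -0.0227029.
η_Y = (∂Q/∂Y)·(Y/Q) = -0.0227029 × (36376/258.272) = -3.198.

-3.198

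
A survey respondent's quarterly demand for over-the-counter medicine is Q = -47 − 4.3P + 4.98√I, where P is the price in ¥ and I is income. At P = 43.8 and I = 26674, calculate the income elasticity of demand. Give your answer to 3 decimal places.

At P = 43.8, I = 26674: Q = 578.002.
Holding P constant, ∂Q/∂I = 4.98/(2√I) = 0.015246.
η_I = (∂Q/∂I)·(I/Q) = 0.015246 × (26674/578.002) = 0.704.

0.704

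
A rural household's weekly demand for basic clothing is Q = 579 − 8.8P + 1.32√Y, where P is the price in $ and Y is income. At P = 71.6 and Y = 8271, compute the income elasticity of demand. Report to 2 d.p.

At P = 71.6, Y = 8271: Q = 68.967.
Holding P constant, ∂Q/∂Y = 1.32/(2√Y) = 0.00725713.
η_Y = (∂Q/∂Y)·(Y/Q) = 0.00725713 × (8271/68.967) = 0.87.

0.87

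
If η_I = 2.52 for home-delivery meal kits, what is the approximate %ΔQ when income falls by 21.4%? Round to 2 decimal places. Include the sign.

%ΔQ ≈ η × %ΔI = 2.52 × (-21.4%) = -53.93%.

-53.93%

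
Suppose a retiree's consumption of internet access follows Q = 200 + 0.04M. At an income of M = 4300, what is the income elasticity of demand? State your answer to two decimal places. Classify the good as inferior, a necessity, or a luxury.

0.46 (necessity)

At M = 4300: Q = 372.000.
dQ/dM = 0.04.
η = (dQ/dM)·(M/Q) = 0.04 × (4300/372.000) = 0.46.
Since 0 < η < 1, the good is a necessity.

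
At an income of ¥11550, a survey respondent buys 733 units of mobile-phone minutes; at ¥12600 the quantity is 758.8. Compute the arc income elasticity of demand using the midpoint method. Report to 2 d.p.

ΔQ = 758.8 − 733 = 25.8; midpoint Q̄ = (733 + 758.8)/2 = 745.9.
ΔI = 12600 − 11550 = 1050; midpoint Ī = (11550 + 12600)/2 = 12075.
η = (ΔQ/Q̄) ÷ (ΔI/Ī) = (25.8/745.9) ÷ (1050/12075) = 0.40.

0.40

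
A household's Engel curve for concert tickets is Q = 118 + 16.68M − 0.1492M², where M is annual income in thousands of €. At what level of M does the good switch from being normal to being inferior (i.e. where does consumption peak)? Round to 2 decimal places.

dQ/dM = 16.68 − 0.2984M.
The good is inferior where dQ/dM < 0. Setting dQ/dM = 0 gives M = 16.68 / 0.2984 = 55.90.

55.90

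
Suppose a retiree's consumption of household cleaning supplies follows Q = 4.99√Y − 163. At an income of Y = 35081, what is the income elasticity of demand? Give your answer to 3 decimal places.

0.606

At Y = 35081: Q = 771.623.
dQ/dY = 4.99/(2√Y) = 0.0133209 at this income.
η = (dQ/dY)·(Y/Q) = 0.0133209 × (35081/771.623) = 0.606.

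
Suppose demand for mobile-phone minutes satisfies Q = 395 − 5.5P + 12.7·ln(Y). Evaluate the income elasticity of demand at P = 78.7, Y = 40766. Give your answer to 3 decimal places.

At P = 78.7, Y = 40766: Q = 96.968.
Holding P constant, ∂Q/∂Y = 12.7/Y = 0.000311534.
η_Y = (∂Q/∂Y)·(Y/Q) = 0.000311534 × (40766/96.968) = 0.131.

0.131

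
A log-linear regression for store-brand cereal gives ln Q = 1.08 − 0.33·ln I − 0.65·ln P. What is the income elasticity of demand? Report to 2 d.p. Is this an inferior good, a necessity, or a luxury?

-0.33 (inferior good)

In a log-linear demand, the coefficient on ln I is the income elasticity.
So η = -0.33.
η < 0 ⇒ inferior good.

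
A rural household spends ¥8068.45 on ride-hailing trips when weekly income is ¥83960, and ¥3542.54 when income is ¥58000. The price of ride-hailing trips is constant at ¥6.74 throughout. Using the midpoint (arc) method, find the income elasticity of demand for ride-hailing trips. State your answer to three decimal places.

With a constant price, Q₁ = 8068.45/6.74 = 1197.099 and Q₂ = 3542.54/6.74 = 525.599 (equivalently, work directly with expenditure since P cancels).
Midpoint %ΔQ = (3542.54 − 8068.45)/5805.50 = -0.77959; midpoint %ΔI = (58000 − 83960)/70980 = -0.36574.
η = -0.77959 / -0.36574 = 2.132.

2.132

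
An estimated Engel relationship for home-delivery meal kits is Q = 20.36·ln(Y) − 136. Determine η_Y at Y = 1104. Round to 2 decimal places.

3.06

At Y = 1104: Q = 6.656.
dQ/dY = 20.36/Y = 0.018442 at this income.
η = (dQ/dY)·(Y/Q) = 0.018442 × (1104/6.656) = 3.06.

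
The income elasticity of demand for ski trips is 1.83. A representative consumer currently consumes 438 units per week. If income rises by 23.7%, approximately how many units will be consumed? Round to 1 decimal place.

%ΔQ ≈ η × %ΔI = 1.83 × 23.7% = 43.371%.
New Q ≈ 438 × (1 + 0.43371) = 628.0.

628.0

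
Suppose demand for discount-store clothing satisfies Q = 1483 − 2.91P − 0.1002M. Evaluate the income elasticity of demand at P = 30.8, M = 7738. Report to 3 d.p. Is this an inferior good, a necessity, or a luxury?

-1.255 (inferior good)

At P = 30.8, M = 7738: Q = 618.024.
Holding P constant, ∂Q/∂M = −0.1002.
η_M = (∂Q/∂M)·(M/Q) = -0.1002 × (7738/618.024) = -1.255.
Since η < 0, this is an inferior good.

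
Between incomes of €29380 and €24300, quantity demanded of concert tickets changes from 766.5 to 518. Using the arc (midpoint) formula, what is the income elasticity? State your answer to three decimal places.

2.044

ΔQ = 518 − 766.5 = -248.5; midpoint Q̄ = (766.5 + 518)/2 = 642.25.
ΔI = 24300 − 29380 = -5080; midpoint Ī = (29380 + 24300)/2 = 26840.
η = (ΔQ/Q̄) ÷ (ΔI/Ī) = (-248.5/642.25) ÷ (-5080/26840) = 2.044.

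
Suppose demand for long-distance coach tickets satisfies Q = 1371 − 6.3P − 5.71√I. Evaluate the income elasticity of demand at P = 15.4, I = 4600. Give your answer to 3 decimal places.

-0.218

At P = 15.4, I = 4600: Q = 886.709.
Holding P constant, ∂Q/∂I = -5.71/(2√I) = -0.0420947.
η_I = (∂Q/∂I)·(I/Q) = -0.0420947 × (4600/886.709) = -0.218.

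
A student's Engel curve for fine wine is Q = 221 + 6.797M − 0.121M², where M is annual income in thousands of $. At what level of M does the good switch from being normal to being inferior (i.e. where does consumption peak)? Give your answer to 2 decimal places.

28.09

dQ/dM = 6.797 − 0.242M.
The good is inferior where dQ/dM < 0. Setting dQ/dM = 0 gives M = 6.797 / 0.242 = 28.09.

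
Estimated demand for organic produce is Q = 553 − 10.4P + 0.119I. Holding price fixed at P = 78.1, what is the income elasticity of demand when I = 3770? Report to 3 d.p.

At P = 78.1, I = 3770: Q = 189.390.
Holding P constant, ∂Q/∂I = 0.119.
η_I = (∂Q/∂I)·(I/Q) = 0.119 × (3770/189.390) = 2.369.

2.369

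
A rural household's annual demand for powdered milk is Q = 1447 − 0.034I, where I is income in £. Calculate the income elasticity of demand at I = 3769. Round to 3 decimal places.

-0.097

At I = 3769: Q = 1318.854.
dQ/dI = −0.034.
η = (dQ/dI)·(I/Q) = -0.034 × (3769/1318.854) = -0.097.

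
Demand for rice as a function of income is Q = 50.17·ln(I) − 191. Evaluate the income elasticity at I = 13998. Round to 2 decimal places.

At I = 13998: Q = 287.956.
dQ/dI = 50.17/I = 0.00358408 at this income.
η = (dQ/dI)·(I/Q) = 0.00358408 × (13998/287.956) = 0.17.

0.17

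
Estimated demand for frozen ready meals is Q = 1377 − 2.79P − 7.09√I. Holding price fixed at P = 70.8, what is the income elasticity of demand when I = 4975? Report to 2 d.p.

At P = 70.8, I = 4975: Q = 679.384.
Holding P constant, ∂Q/∂I = -7.09/(2√I) = -0.0502597.
η_I = (∂Q/∂I)·(I/Q) = -0.0502597 × (4975/679.384) = -0.37.

-0.37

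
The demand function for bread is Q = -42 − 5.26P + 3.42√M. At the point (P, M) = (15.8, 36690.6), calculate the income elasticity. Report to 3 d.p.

At P = 15.8, M = 36690.6: Q = 529.986.
Holding P constant, ∂Q/∂M = 3.42/(2√M) = 0.00892727.
η_M = (∂Q/∂M)·(M/Q) = 0.00892727 × (36690.6/529.986) = 0.618.

0.618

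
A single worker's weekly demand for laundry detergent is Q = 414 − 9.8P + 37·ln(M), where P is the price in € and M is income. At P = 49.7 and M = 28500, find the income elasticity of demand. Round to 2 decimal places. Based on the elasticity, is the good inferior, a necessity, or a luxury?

At P = 49.7, M = 28500: Q = 306.473.
Holding P constant, ∂Q/∂M = 37/M = 0.00129825.
η_M = (∂Q/∂M)·(M/Q) = 0.00129825 × (28500/306.473) = 0.12.
Since 0 < η < 1, this is a necessity.

0.12 (necessity)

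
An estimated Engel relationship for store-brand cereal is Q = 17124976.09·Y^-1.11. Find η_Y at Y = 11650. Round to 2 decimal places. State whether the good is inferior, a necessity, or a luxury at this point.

For Q = A·Y^β the income elasticity is constant and equal to β.
Here β = -1.11, so η = -1.11.
Since η < 0, the good is an inferior good.

-1.11 (inferior good)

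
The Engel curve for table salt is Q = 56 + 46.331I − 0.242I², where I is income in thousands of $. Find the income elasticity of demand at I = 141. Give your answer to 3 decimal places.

At I = 141: Q = 1777.4690.
dQ/dI = 46.331 − 0.484I = -21.91300.
η = (dQ/dI)·(I/Q) = -21.91300 × (141/1777.4690) = -1.738.

-1.738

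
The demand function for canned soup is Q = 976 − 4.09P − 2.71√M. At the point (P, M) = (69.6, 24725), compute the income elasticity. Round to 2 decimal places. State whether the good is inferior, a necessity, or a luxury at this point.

-0.80 (inferior good)

At P = 69.6, M = 24725: Q = 265.211.
Holding P constant, ∂Q/∂M = -2.71/(2√M) = -0.0086173.
η_M = (∂Q/∂M)·(M/Q) = -0.0086173 × (24725/265.211) = -0.80.
Since η < 0, this is an inferior good.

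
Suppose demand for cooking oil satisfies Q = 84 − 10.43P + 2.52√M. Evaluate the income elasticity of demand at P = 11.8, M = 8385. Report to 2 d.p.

0.60

At P = 11.8, M = 8385: Q = 191.682.
Holding P constant, ∂Q/∂M = 2.52/(2√M) = 0.01376.
η_M = (∂Q/∂M)·(M/Q) = 0.01376 × (8385/191.682) = 0.60.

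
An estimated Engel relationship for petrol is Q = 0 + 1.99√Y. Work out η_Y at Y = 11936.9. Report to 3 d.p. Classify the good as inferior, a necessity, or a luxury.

0.500 (necessity)

At Y = 11936.9: Q = 217.420.
dQ/dY = 1.99/(2√Y) = 0.00910704 at this income.
η = (dQ/dY)·(Y/Q) = 0.00910704 × (11936.9/217.420) = 0.500.
Since 0 < η < 1, the good is a necessity.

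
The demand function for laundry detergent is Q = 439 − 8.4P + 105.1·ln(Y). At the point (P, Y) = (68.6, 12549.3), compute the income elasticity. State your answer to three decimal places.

0.123

At P = 68.6, Y = 12549.3: Q = 854.633.
Holding P constant, ∂Q/∂Y = 105.1/Y = 0.00837497.
η_Y = (∂Q/∂Y)·(Y/Q) = 0.00837497 × (12549.3/854.633) = 0.123.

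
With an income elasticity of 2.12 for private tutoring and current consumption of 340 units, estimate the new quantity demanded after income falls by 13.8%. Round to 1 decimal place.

%ΔQ ≈ η × %ΔI = 2.12 × (-13.8%) = -29.256%.
New Q ≈ 340 × (1 − 0.29256) = 240.5.

240.5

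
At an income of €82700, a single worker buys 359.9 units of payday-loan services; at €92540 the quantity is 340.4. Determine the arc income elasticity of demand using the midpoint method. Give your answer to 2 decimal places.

-0.50

ΔQ = 340.4 − 359.9 = -19.5; midpoint Q̄ = (359.9 + 340.4)/2 = 350.15.
ΔI = 92540 − 82700 = 9840; midpoint Ī = (82700 + 92540)/2 = 87620.
η = (ΔQ/Q̄) ÷ (ΔI/Ī) = (-19.5/350.15) ÷ (9840/87620) = -0.50.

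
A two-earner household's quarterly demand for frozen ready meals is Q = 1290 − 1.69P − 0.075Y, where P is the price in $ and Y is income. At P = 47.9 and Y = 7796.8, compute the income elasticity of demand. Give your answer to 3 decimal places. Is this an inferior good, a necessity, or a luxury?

At P = 47.9, Y = 7796.8: Q = 624.289.
Holding P constant, ∂Q/∂Y = −0.075.
η_Y = (∂Q/∂Y)·(Y/Q) = -0.075 × (7796.8/624.289) = -0.937.
Since η < 0, this is an inferior good.

-0.937 (inferior good)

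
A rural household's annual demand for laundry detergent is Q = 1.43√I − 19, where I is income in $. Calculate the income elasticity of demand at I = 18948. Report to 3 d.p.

At I = 18948: Q = 177.842.
dQ/dI = 1.43/(2√I) = 0.00519427 at this income.
η = (dQ/dI)·(I/Q) = 0.00519427 × (18948/177.842) = 0.553.

0.553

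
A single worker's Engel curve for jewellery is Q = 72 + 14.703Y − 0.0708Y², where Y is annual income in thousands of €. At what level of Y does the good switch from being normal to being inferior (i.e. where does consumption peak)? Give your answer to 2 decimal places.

103.83

dQ/dY = 14.703 − 0.1416Y.
The good is inferior where dQ/dY < 0. Setting dQ/dY = 0 gives Y = 14.703 / 0.1416 = 103.83.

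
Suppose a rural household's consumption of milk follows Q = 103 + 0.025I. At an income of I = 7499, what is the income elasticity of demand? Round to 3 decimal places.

At I = 7499: Q = 290.475.
dQ/dI = 0.025.
η = (dQ/dI)·(I/Q) = 0.025 × (7499/290.475) = 0.645.

0.645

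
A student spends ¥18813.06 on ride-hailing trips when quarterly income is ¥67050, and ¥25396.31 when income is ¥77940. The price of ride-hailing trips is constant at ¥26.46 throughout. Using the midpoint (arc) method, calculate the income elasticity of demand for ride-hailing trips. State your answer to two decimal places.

1.98

With a constant price, Q₁ = 18813.06/26.46 = 711.000 and Q₂ = 25396.31/26.46 = 959.800 (equivalently, work directly with expenditure since P cancels).
Midpoint %ΔQ = (25396.31 − 18813.06)/22104.69 = 0.29782; midpoint %ΔI = (77940 − 67050)/72495 = 0.15022.
η = 0.29782 / 0.15022 = 1.98.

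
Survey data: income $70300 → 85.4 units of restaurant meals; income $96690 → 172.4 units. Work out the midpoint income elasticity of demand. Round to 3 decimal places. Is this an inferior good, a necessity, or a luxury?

2.135 (luxury)

ΔQ = 172.4 − 85.4 = 87; midpoint Q̄ = (85.4 + 172.4)/2 = 128.9.
ΔI = 96690 − 70300 = 26390; midpoint Ī = (70300 + 96690)/2 = 83495.
η = (ΔQ/Q̄) ÷ (ΔI/Ī) = (87/128.9) ÷ (26390/83495) = 2.135.
η > 1 ⇒ luxury.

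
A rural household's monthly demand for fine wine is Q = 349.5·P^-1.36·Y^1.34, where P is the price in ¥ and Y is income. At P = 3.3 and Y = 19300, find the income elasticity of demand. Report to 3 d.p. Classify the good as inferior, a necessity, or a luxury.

1.340 (luxury)

For a multiplicative demand Q = A·P^α·Y^β, the income elasticity is β everywhere.
Here β = 1.34, so η = 1.340.
Since η > 1, this is a luxury.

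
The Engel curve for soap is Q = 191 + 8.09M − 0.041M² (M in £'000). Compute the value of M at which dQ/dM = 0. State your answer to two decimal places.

dQ/dM = 8.09 − 0.082M.
The good is inferior where dQ/dM < 0. Setting dQ/dM = 0 gives M = 8.09 / 0.082 = 98.66.

98.66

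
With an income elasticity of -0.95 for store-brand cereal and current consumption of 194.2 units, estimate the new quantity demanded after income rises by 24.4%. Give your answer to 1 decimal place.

%ΔQ ≈ η × %ΔI = -0.95 × 24.4% = -23.18%.
New Q ≈ 194.2 × (1 − 0.2318) = 149.2.

149.2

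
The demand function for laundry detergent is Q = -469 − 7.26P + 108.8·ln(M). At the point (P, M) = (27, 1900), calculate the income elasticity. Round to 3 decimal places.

At P = 27, M = 1900: Q = 156.377.
Holding P constant, ∂Q/∂M = 108.8/M = 0.0572632.
η_M = (∂Q/∂M)·(M/Q) = 0.0572632 × (1900/156.377) = 0.696.

0.696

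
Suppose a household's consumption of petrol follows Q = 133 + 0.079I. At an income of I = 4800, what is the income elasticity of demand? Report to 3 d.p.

At I = 4800: Q = 512.200.
dQ/dI = 0.079.
η = (dQ/dI)·(I/Q) = 0.079 × (4800/512.200) = 0.740.

0.740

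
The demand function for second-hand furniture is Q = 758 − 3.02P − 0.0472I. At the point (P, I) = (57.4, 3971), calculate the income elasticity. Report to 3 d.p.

At P = 57.4, I = 3971: Q = 397.221.
Holding P constant, ∂Q/∂I = −0.0472.
η_I = (∂Q/∂I)·(I/Q) = -0.0472 × (3971/397.221) = -0.472.

-0.472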